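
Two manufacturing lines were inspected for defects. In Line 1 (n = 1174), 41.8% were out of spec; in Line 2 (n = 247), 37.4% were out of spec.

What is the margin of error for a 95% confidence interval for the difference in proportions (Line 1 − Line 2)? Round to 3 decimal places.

0.067

SE₁ = √(p̂₁(1−p̂₁)/n₁) = √(0.4180·0.5820/1174) = 0.01440; SE₂ = √(0.3740·0.6260/247) = 0.03079.
Independent samples: SE of the difference = √(SE₁² + SE₂²) = √(0.00020736 + 0.0009480241) = 0.03399.
z* for 95% confidence is 1.960, so the margin of error is 1.960 × 0.03399 = 0.06662.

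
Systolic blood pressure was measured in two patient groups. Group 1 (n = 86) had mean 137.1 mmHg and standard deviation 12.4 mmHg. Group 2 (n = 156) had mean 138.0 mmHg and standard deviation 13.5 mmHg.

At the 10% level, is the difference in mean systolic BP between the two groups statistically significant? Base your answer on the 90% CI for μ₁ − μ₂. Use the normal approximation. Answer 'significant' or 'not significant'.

not significant

Per-group SEs: s₁/√n₁ = 12.4/√86 = 1.3371, s₂/√n₂ = 13.5/√156 = 1.0809.
Unpooled SE of the difference: √(1.78783641 + 1.16834481) = 1.7194.
Margin of error = z* · SE = 1.645 × 1.7194 = 2.8284.
x̄₁ − x̄₂ = 137.1 − 138.0 = -0.9000.
CI: -0.9000 ± 2.8284 = (-3.7284, 1.9284).
The interval (-3.7284, 1.9284) contains 0, so the difference is not significant.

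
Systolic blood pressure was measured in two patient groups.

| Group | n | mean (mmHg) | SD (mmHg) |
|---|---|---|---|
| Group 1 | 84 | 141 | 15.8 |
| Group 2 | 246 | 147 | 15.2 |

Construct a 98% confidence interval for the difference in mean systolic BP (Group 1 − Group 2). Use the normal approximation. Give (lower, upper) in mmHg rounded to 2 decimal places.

(-10.60, -1.40)

Standard errors of each mean: 15.8/√84 = 1.7239 and 15.2/√246 = 0.9691.
SE(x̄₁ − x̄₂) = √(1.7239² + 0.9691²) = 1.9776 for independent samples with unequal variances.
With z* = 2.326, the margin is 2.326 × 1.9776 = 4.5999.
x̄₁ − x̄₂ = 141 − 147 = -6.0000; the interval is -6.0000 ± 4.5999 = (-10.60, -1.40).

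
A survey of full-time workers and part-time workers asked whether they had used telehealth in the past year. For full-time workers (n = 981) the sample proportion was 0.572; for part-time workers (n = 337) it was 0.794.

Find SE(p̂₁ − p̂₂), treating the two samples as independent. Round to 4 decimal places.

Each SE is √(p̂(1−p̂)/n): √(0.5720·0.4280/981) = 0.01580 and √(0.7940·0.2060/337) = 0.02203.
SE(p̂₁ − p̂₂) = √(SE₁² + SE₂²) = √(0.00024964 + 0.0004853209) = 0.02711, since the two samples are independent.

0.0271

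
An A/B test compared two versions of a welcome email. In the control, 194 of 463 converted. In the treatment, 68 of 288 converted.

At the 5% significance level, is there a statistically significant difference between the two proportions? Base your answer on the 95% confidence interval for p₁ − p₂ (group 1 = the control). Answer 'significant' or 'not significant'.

Sample proportions: 194/463 = 0.4190, 68/288 = 0.2361.
Each SE is √(p̂(1−p̂)/n): √(0.4190·0.5810/463) = 0.02293 and √(0.2361·0.7639/288) = 0.02502.
SE(p̂₁ − p̂₂) = √(SE₁² + SE₂²) = √(0.0005257849 + 0.0006260004) = 0.03394, since the two samples are independent.
At 95% confidence z* = 1.960; margin = 1.960 × 0.03394 = 0.06652.
The difference is 0.4190 − 0.2361 = 0.1829, so the interval is 0.1829 ± 0.06652 = (0.11638, 0.24942).
The interval (0.11638, 0.24942) does not contain 0, so the difference is significant.

significant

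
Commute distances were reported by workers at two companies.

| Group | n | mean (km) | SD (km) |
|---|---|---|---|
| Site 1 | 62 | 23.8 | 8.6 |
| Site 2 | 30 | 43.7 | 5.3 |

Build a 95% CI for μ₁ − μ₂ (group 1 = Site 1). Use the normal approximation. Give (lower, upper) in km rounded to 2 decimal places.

SE₁ = s₁/√n₁ = 8.6/√62 = 1.0922; SE₂ = 5.3/√30 = 0.9676.
Independent samples, unequal variances: SE_diff = √(SE₁² + SE₂²) = √(1.19290084 + 0.93624976) = 1.4592.
z* = 1.960, so margin of error = 1.960 × 1.4592 = 2.8600.
Difference in means = 23.8 − 43.7 = -19.9000.
-19.9000 ± 2.8600 → (-22.76, -17.04).

(-22.76, -17.04)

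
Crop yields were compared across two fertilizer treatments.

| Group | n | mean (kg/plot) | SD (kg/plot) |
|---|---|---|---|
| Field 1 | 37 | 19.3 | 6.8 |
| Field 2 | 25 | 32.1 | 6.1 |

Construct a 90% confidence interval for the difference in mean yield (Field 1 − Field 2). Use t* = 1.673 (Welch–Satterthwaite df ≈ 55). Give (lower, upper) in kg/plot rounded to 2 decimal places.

(-15.57, -10.03)

SE₁ = s₁/√n₁ = 6.8/√37 = 1.1179; SE₂ = 6.1/√25 = 1.2200.
Independent samples, unequal variances: SE_diff = √(SE₁² + SE₂²) = √(1.24970041 + 1.4884) = 1.6547.
t* = 1.673, so margin of error = 1.673 × 1.6547 = 2.7683.
Difference in means = 19.3 − 32.1 = -12.8000.
-12.8000 ± 2.7683 → (-15.57, -10.03).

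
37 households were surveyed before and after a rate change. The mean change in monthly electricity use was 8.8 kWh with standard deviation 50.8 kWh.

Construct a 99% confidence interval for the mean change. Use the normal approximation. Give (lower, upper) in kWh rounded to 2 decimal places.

(-12.71, 30.31)

Paired design: SE = s_d/√n = 50.8/√37 = 8.3515.
z* = 2.576; margin of error = 2.576 × 8.3515 = 21.5135.
8.8 ± 21.5135 → (-12.71, 30.31).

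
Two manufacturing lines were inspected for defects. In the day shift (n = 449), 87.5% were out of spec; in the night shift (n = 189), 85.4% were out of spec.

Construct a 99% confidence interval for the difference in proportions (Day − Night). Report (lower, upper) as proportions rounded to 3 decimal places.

(-0.056, 0.098)

The two standard errors are √(0.8750×0.1250/449) = 0.01561 and √(0.8540×0.1460/189) = 0.02568.
Because the samples are independent, SE_diff = √(0.01561² + 0.02568²) = 0.03005.
Using z* = 2.576 for 99%, ME = 2.576 × 0.03005 = 0.07741.
p̂₁ − p̂₂ = 0.0210; interval 0.0210 ± 0.07741 gives (-0.056, 0.098).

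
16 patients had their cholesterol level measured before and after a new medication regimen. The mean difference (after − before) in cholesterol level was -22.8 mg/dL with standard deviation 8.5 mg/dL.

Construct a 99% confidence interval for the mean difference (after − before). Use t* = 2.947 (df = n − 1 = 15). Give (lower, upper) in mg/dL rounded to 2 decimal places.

This is a matched-pairs design, so SE = s_d/√n = 8.5/√16 = 2.1250.
Margin = 2.947 × 2.1250 = 6.2624; the interval is -22.8 ± 6.2624 = (-29.06, -16.54).

(-29.06, -16.54)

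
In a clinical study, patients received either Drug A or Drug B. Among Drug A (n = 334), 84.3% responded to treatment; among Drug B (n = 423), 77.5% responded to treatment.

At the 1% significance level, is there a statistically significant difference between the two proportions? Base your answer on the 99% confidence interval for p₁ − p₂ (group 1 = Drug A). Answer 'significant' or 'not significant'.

Each SE is √(p̂(1−p̂)/n): √(0.8430·0.1570/334) = 0.01991 and √(0.7750·0.2250/423) = 0.02030.
SE(p̂₁ − p̂₂) = √(SE₁² + SE₂²) = √(0.0003964081 + 0.00041209) = 0.02843, since the two samples are independent.
At 99% confidence z* = 2.576; margin = 2.576 × 0.02843 = 0.07324.
The difference is 0.8430 − 0.7750 = 0.0680, so the interval is 0.0680 ± 0.07324 = (-0.00524, 0.14124).
The interval (-0.00524, 0.14124) contains 0, so the difference is not significant.

not significant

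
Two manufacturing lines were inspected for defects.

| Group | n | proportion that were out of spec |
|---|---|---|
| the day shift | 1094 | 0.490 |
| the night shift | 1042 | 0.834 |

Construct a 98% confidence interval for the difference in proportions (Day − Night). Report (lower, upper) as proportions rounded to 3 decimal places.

(-0.388, -0.300)

The two standard errors are √(0.4900×0.5100/1094) = 0.01511 and √(0.8340×0.1660/1042) = 0.01153.
Because the samples are independent, SE_diff = √(0.01511² + 0.01153²) = 0.01901.
Using z* = 2.326 for 98%, ME = 2.326 × 0.01901 = 0.04422.
p̂₁ − p̂₂ = -0.3440; interval -0.3440 ± 0.04422 gives (-0.388, -0.300).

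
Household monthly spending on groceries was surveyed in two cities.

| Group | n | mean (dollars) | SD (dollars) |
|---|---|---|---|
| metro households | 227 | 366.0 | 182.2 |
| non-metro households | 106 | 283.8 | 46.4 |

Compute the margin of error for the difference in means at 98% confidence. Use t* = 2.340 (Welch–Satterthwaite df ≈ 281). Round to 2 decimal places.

30.20

SE₁ = s₁/√n₁ = 182.2/√227 = 12.0930; SE₂ = 46.4/√106 = 4.5068.
Independent samples, unequal variances: SE_diff = √(SE₁² + SE₂²) = √(146.240649 + 20.31124624) = 12.9055.
t* = 2.340, so margin of error = 2.340 × 12.9055 = 30.1989.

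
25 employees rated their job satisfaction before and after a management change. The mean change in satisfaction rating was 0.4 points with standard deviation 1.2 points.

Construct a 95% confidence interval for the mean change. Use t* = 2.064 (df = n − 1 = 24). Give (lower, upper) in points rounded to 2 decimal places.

This is a matched-pairs design, so SE = s_d/√n = 1.2/√25 = 0.2400.
Margin = 2.064 × 0.2400 = 0.4954; the interval is 0.4 ± 0.4954 = (-0.10, 0.90).

(-0.10, 0.90)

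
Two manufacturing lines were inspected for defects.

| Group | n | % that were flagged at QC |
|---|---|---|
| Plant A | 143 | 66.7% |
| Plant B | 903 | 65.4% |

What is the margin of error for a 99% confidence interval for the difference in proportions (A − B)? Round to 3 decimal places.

0.109

Each SE is √(p̂(1−p̂)/n): √(0.6670·0.3330/143) = 0.03941 and √(0.6540·0.3460/903) = 0.01583.
SE(p̂₁ − p̂₂) = √(SE₁² + SE₂²) = √(0.0015531481 + 0.0002505889) = 0.04247, since the two samples are independent.
At 99% confidence z* = 2.576; margin = 2.576 × 0.04247 = 0.10940.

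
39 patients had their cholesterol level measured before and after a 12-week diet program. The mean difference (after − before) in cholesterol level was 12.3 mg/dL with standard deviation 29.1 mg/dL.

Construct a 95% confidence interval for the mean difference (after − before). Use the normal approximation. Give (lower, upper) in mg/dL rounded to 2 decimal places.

Paired design: SE = s_d/√n = 29.1/√39 = 4.6597.
z* = 1.960; margin of error = 1.960 × 4.6597 = 9.1330.
12.3 ± 9.1330 → (3.17, 21.43).

(3.17, 21.43)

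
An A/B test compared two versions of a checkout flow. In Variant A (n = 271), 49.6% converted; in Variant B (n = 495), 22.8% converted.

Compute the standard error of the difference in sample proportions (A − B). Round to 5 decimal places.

0.03575

Each SE is √(p̂(1−p̂)/n): √(0.4960·0.5040/271) = 0.03037 and √(0.2280·0.7720/495) = 0.01886.
SE(p̂₁ − p̂₂) = √(SE₁² + SE₂²) = √(0.0009223369 + 0.0003556996) = 0.03575, since the two samples are independent.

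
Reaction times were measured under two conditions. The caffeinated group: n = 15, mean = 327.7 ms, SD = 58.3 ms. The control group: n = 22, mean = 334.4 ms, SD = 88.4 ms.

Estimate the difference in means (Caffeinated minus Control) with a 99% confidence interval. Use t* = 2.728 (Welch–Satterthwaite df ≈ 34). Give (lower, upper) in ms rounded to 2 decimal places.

Standard errors of each mean: 58.3/√15 = 15.0530 and 88.4/√22 = 18.8469.
SE(x̄₁ − x̄₂) = √(15.0530² + 18.8469²) = 24.1205 for independent samples with unequal variances.
With t* = 2.728, the margin is 2.728 × 24.1205 = 65.8007.
x̄₁ − x̄₂ = 327.7 − 334.4 = -6.7000; the interval is -6.7000 ± 65.8007 = (-72.50, 59.10).

(-72.50, 59.10)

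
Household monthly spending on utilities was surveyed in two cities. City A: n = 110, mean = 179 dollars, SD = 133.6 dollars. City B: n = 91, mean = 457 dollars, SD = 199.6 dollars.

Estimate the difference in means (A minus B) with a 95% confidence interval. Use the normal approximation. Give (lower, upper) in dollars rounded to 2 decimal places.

SE₁ = s₁/√n₁ = 133.6/√110 = 12.7383; SE₂ = 199.6/√91 = 20.9238.
Independent samples, unequal variances: SE_diff = √(SE₁² + SE₂²) = √(162.26428689 + 437.80540644) = 24.4963.
z* = 1.960, so margin of error = 1.960 × 24.4963 = 48.0127.
Difference in means = 179 − 457 = -278.0000.
-278.0000 ± 48.0127 → (-326.01, -229.99).

(-326.01, -229.99)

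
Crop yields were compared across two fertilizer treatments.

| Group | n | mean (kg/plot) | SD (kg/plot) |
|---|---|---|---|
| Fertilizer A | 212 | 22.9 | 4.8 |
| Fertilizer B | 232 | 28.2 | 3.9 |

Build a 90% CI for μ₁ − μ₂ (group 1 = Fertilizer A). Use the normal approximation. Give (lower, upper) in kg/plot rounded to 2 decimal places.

Standard errors of each mean: 4.8/√212 = 0.3297 and 3.9/√232 = 0.2560.
SE(x̄₁ − x̄₂) = √(0.3297² + 0.2560²) = 0.4174 for independent samples with unequal variances.
With z* = 1.645, the margin is 1.645 × 0.4174 = 0.6866.
x̄₁ − x̄₂ = 22.9 − 28.2 = -5.3000; the interval is -5.3000 ± 0.6866 = (-5.99, -4.61).

(-5.99, -4.61)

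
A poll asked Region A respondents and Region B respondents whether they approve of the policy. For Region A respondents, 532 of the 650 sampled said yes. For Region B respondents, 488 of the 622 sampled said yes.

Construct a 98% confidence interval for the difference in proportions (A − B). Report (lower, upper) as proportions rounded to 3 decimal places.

(-0.018, 0.086)

p̂₁ = 532/650 = 0.8185 and p̂₂ = 488/622 = 0.7846.
SE₁ = √(p̂₁(1−p̂₁)/n₁) = √(0.8185·0.1815/650) = 0.01512; SE₂ = √(0.7846·0.2154/622) = 0.01648.
Independent samples: SE of the difference = √(SE₁² + SE₂²) = √(0.0002286144 + 0.0002715904) = 0.02237.
z* for 98% confidence is 2.326, so the margin of error is 2.326 × 0.02237 = 0.05203.
Point estimate p̂₁ − p̂₂ = 0.8185 − 0.7846 = 0.0339.
0.0339 ± 0.05203 → (-0.018, 0.086).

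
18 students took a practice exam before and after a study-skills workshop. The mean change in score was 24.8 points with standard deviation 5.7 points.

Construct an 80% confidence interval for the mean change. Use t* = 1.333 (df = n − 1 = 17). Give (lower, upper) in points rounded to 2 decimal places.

(23.01, 26.59)

This is a matched-pairs design, so SE = s_d/√n = 5.7/√18 = 1.3435.
Margin = 1.333 × 1.3435 = 1.7909; the interval is 24.8 ± 1.7909 = (23.01, 26.59).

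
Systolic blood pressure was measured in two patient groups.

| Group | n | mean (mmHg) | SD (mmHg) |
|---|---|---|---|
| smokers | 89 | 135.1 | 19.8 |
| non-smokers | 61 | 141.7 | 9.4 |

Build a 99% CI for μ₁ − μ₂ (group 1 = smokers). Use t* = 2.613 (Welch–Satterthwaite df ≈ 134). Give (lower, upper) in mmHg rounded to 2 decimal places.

(-12.92, -0.28)

Standard errors of each mean: 19.8/√89 = 2.0988 and 9.4/√61 = 1.2035.
SE(x̄₁ − x̄₂) = √(2.0988² + 1.2035²) = 2.4194 for independent samples with unequal variances.
With t* = 2.613, the margin is 2.613 × 2.4194 = 6.3219.
x̄₁ − x̄₂ = 135.1 − 141.7 = -6.6000; the interval is -6.6000 ± 6.3219 = (-12.92, -0.28).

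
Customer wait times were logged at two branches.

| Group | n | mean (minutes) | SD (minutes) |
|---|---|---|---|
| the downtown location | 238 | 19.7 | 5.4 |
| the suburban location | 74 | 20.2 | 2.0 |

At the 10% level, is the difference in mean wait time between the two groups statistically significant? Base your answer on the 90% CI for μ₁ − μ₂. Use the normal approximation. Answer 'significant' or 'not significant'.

not significant

Standard errors of each mean: 5.4/√238 = 0.3500 and 2.0/√74 = 0.2325.
SE(x̄₁ − x̄₂) = √(0.3500² + 0.2325²) = 0.4202 for independent samples with unequal variances.
With z* = 1.645, the margin is 1.645 × 0.4202 = 0.6912.
x̄₁ − x̄₂ = 19.7 − 20.2 = -0.5000; the interval is -0.5000 ± 0.6912 = (-1.1912, 0.1912).
The interval (-1.1912, 0.1912) contains 0, so the difference is not significant.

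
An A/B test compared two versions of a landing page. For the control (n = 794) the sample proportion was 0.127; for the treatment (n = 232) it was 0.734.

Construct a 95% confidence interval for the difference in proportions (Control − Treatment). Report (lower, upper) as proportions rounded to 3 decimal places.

The two standard errors are √(0.1270×0.8730/794) = 0.01182 and √(0.7340×0.2660/232) = 0.02901.
Because the samples are independent, SE_diff = √(0.01182² + 0.02901²) = 0.03133.
Using z* = 1.960 for 95%, ME = 1.960 × 0.03133 = 0.06141.
p̂₁ − p̂₂ = -0.6070; interval -0.6070 ± 0.06141 gives (-0.668, -0.546).

(-0.668, -0.546)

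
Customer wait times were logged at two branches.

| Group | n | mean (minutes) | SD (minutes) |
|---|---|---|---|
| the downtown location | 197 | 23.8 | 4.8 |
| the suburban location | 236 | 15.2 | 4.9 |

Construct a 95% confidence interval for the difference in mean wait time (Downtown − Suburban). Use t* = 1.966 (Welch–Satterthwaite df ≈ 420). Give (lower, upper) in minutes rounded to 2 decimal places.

(7.68, 9.52)

SE₁ = s₁/√n₁ = 4.8/√197 = 0.3420; SE₂ = 4.9/√236 = 0.3190.
Independent samples, unequal variances: SE_diff = √(SE₁² + SE₂²) = √(0.116964 + 0.101761) = 0.4677.
t* = 1.966, so margin of error = 1.966 × 0.4677 = 0.9195.
Difference in means = 23.8 − 15.2 = 8.6000.
8.6000 ± 0.9195 → (7.68, 9.52).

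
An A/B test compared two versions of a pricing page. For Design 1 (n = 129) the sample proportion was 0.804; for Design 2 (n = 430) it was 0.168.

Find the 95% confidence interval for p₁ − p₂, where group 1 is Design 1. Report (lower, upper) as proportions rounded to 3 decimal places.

The two standard errors are √(0.8040×0.1960/129) = 0.03495 and √(0.1680×0.8320/430) = 0.01803.
Because the samples are independent, SE_diff = √(0.03495² + 0.01803²) = 0.03933.
Using z* = 1.960 for 95%, ME = 1.960 × 0.03933 = 0.07709.
p̂₁ − p̂₂ = 0.6360; interval 0.6360 ± 0.07709 gives (0.559, 0.713).

(0.559, 0.713)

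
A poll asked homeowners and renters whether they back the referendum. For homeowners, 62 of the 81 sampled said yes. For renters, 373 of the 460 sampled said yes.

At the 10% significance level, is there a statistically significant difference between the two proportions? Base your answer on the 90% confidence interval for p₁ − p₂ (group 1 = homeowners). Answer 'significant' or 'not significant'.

p̂₁ = 62/81 = 0.7654 and p̂₂ = 373/460 = 0.8109.
SE₁ = √(p̂₁(1−p̂₁)/n₁) = √(0.7654·0.2346/81) = 0.04708; SE₂ = √(0.8109·0.1891/460) = 0.01826.
Independent samples: SE of the difference = √(SE₁² + SE₂²) = √(0.0022165264 + 0.0003334276) = 0.05050.
z* for 90% confidence is 1.645, so the margin of error is 1.645 × 0.05050 = 0.08307.
Point estimate p̂₁ − p̂₂ = 0.7654 − 0.8109 = -0.0455.
-0.0455 ± 0.08307 → (-0.12857, 0.03757).
The interval (-0.12857, 0.03757) contains 0, so the difference is not significant.

not significant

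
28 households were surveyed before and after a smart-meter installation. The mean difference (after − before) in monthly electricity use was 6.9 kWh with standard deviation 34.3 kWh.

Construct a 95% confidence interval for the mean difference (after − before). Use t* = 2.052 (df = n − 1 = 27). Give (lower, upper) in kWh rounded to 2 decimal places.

(-6.40, 20.20)

This is a matched-pairs design, so SE = s_d/√n = 34.3/√28 = 6.4821.
Margin = 2.052 × 6.4821 = 13.3013; the interval is 6.9 ± 13.3013 = (-6.40, 20.20).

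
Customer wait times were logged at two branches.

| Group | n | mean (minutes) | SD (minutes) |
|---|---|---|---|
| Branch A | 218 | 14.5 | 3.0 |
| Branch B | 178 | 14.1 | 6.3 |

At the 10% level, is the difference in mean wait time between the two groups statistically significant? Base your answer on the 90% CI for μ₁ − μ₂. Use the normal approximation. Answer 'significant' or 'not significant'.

not significant

Per-group SEs: s₁/√n₁ = 3.0/√218 = 0.2032, s₂/√n₂ = 6.3/√178 = 0.4722.
Unpooled SE of the difference: √(0.04129024 + 0.22297284) = 0.5141.
Margin of error = z* · SE = 1.645 × 0.5141 = 0.8457.
x̄₁ − x̄₂ = 14.5 − 14.1 = 0.4000.
CI: 0.4000 ± 0.8457 = (-0.4457, 1.2457).
The interval (-0.4457, 1.2457) contains 0, so the difference is not significant.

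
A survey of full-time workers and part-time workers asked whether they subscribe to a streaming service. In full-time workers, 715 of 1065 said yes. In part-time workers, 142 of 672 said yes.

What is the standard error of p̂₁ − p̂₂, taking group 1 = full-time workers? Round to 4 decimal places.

0.0213

p̂₁ = 715/1065 = 0.6714 and p̂₂ = 142/672 = 0.2113.
SE₁ = √(p̂₁(1−p̂₁)/n₁) = √(0.6714·0.3286/1065) = 0.01439; SE₂ = √(0.2113·0.7887/672) = 0.01575.
Independent samples: SE of the difference = √(SE₁² + SE₂²) = √(0.0002070721 + 0.0002480625) = 0.02133.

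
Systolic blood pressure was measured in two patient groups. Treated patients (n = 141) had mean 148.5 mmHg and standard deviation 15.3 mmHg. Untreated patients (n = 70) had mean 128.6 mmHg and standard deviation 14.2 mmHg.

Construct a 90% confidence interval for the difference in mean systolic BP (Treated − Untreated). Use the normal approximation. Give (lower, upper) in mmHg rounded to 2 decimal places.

(16.39, 23.41)

Per-group SEs: s₁/√n₁ = 15.3/√141 = 1.2885, s₂/√n₂ = 14.2/√70 = 1.6972.
Unpooled SE of the difference: √(1.66023225 + 2.88048784) = 2.1309.
Margin of error = z* · SE = 1.645 × 2.1309 = 3.5053.
x̄₁ − x̄₂ = 148.5 − 128.6 = 19.9000.
CI: 19.9000 ± 3.5053 = (16.39, 23.41).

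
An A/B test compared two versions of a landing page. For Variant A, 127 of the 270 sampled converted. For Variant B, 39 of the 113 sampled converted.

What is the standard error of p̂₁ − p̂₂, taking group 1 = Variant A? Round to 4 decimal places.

0.0541

Sample proportions: 127/270 = 0.4704, 39/113 = 0.3451.
Each SE is √(p̂(1−p̂)/n): √(0.4704·0.5296/270) = 0.03038 and √(0.3451·0.6549/113) = 0.04472.
SE(p̂₁ − p̂₂) = √(SE₁² + SE₂²) = √(0.0009229444 + 0.0019998784) = 0.05406, since the two samples are independent.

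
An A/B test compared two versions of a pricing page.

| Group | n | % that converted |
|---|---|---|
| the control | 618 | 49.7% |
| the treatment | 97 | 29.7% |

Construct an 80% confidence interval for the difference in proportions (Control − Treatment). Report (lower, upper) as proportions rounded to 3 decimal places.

(0.135, 0.265)

Each SE is √(p̂(1−p̂)/n): √(0.4970·0.5030/618) = 0.02011 and √(0.2970·0.7030/97) = 0.04639.
SE(p̂₁ − p̂₂) = √(SE₁² + SE₂²) = √(0.0004044121 + 0.0021520321) = 0.05056, since the two samples are independent.
At 80% confidence z* = 1.282; margin = 1.282 × 0.05056 = 0.06482.
The difference is 0.4970 − 0.2970 = 0.2000, so the interval is 0.2000 ± 0.06482 = (0.135, 0.265).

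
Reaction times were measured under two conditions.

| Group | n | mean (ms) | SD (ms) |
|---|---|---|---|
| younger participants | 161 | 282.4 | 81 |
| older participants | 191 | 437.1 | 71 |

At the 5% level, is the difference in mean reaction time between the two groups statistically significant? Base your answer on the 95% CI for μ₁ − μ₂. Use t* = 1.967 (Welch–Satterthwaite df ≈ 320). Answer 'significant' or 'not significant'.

SE₁ = s₁/√n₁ = 81/√161 = 6.3837; SE₂ = 71/√191 = 5.1374.
Independent samples, unequal variances: SE_diff = √(SE₁² + SE₂²) = √(40.75162569 + 26.39287876) = 8.1942.
t* = 1.967, so margin of error = 1.967 × 8.1942 = 16.1180.
Difference in means = 282.4 − 437.1 = -154.7000.
-154.7000 ± 16.1180 → (-170.8180, -138.5820).
The interval (-170.8180, -138.5820) does not contain 0, so the difference is significant.

significant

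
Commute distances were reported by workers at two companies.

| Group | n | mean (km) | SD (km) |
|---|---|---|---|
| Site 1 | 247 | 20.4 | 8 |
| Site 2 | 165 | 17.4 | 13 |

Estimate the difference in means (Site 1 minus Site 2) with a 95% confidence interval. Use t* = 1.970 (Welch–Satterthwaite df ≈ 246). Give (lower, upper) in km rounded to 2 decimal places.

(0.77, 5.23)

SE₁ = s₁/√n₁ = 8/√247 = 0.5090; SE₂ = 13/√165 = 1.0120.
Independent samples, unequal variances: SE_diff = √(SE₁² + SE₂²) = √(0.259081 + 1.024144) = 1.1328.
t* = 1.970, so margin of error = 1.970 × 1.1328 = 2.2316.
Difference in means = 20.4 − 17.4 = 3.0000.
3.0000 ± 2.2316 → (0.77, 5.23).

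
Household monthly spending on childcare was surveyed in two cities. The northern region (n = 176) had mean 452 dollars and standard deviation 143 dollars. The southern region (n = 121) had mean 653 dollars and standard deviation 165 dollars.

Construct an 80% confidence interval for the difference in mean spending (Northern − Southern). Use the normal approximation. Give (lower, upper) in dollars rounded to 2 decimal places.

Standard errors of each mean: 143/√176 = 10.7790 and 165/√121 = 15.0000.
SE(x̄₁ − x̄₂) = √(10.7790² + 15.0000²) = 18.4712 for independent samples with unequal variances.
With z* = 1.282, the margin is 1.282 × 18.4712 = 23.6801.
x̄₁ − x̄₂ = 452 − 653 = -201.0000; the interval is -201.0000 ± 23.6801 = (-224.68, -177.32).

(-224.68, -177.32)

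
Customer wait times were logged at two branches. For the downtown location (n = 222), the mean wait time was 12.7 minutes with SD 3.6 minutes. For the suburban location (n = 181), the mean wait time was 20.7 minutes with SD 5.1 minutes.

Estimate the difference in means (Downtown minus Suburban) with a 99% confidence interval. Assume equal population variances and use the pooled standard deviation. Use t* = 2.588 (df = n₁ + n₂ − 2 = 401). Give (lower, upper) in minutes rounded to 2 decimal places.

s_p = √[((n₁−1)s₁² + (n₂−1)s₂²)/(n₁+n₂−2)] = √[(221·3.6² + 180·5.1²)/401] = 4.3380.
SE = 4.3380·√(1/222 + 1/181) = 0.4344.
With t* = 2.588, margin = 2.588 × 0.4344 = 1.1242.
x̄₁ − x̄₂ = 12.7 − 20.7 = -8.0000; interval -8.0000 ± 1.1242 = (-9.12, -6.88).

(-9.12, -6.88)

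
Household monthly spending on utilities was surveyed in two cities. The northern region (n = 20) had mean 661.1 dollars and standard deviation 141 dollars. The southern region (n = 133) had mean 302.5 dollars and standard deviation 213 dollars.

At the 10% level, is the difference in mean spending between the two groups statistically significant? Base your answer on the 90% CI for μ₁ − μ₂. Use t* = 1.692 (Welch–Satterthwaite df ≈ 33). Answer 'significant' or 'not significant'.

Per-group SEs: s₁/√n₁ = 141/√20 = 31.5286, s₂/√n₂ = 213/√133 = 18.4694.
Unpooled SE of the difference: √(994.05261796 + 341.11873636) = 36.5400.
Margin of error = t* · SE = 1.692 × 36.5400 = 61.8257.
x̄₁ − x̄₂ = 661.1 − 302.5 = 358.6000.
CI: 358.6000 ± 61.8257 = (296.7743, 420.4257).
The interval (296.7743, 420.4257) does not contain 0, so the difference is significant.

significant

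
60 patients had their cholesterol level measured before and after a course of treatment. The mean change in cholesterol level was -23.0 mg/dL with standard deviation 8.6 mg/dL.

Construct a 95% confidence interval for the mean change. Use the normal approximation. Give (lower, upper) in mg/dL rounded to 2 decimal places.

(-25.18, -20.82)

Paired design: SE = s_d/√n = 8.6/√60 = 1.1103.
z* = 1.960; margin of error = 1.960 × 1.1103 = 2.1762.
-23.0 ± 2.1762 → (-25.18, -20.82).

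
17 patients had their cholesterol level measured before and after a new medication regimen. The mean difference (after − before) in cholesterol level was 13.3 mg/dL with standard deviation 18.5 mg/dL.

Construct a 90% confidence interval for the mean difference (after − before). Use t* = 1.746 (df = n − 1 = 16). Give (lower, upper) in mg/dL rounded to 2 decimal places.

This is a matched-pairs design, so SE = s_d/√n = 18.5/√17 = 4.4869.
Margin = 1.746 × 4.4869 = 7.8341; the interval is 13.3 ± 7.8341 = (5.47, 21.13).

(5.47, 21.13)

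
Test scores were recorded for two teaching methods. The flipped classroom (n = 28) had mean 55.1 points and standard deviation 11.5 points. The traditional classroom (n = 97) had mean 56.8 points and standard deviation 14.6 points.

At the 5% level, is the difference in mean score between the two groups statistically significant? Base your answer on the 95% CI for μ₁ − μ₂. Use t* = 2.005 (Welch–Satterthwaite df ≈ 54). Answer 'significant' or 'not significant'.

Per-group SEs: s₁/√n₁ = 11.5/√28 = 2.1733, s₂/√n₂ = 14.6/√97 = 1.4824.
Unpooled SE of the difference: √(4.72323289 + 2.19750976) = 2.6307.
Margin of error = t* · SE = 2.005 × 2.6307 = 5.2746.
x̄₁ − x̄₂ = 55.1 − 56.8 = -1.7000.
CI: -1.7000 ± 5.2746 = (-6.9746, 3.5746).
The interval (-6.9746, 3.5746) contains 0, so the difference is not significant.

not significant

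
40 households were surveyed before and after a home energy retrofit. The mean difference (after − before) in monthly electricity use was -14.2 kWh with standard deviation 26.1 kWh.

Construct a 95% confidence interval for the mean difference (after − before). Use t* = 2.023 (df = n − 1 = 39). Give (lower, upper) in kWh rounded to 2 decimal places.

Paired design: SE = s_d/√n = 26.1/√40 = 4.1268.
t* = 2.023; margin of error = 2.023 × 4.1268 = 8.3485.
-14.2 ± 8.3485 → (-22.55, -5.85).

(-22.55, -5.85)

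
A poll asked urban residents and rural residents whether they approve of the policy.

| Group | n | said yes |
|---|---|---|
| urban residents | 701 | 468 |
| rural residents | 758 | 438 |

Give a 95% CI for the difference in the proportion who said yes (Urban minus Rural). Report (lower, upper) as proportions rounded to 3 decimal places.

(0.040, 0.139)

p̂₁ = 468/701 = 0.6676 and p̂₂ = 438/758 = 0.5778.
SE₁ = √(p̂₁(1−p̂₁)/n₁) = √(0.6676·0.3324/701) = 0.01779; SE₂ = √(0.5778·0.4222/758) = 0.01794.
Independent samples: SE of the difference = √(SE₁² + SE₂²) = √(0.0003164841 + 0.0003218436) = 0.02527.
z* for 95% confidence is 1.960, so the margin of error is 1.960 × 0.02527 = 0.04953.
Point estimate p̂₁ − p̂₂ = 0.6676 − 0.5778 = 0.0898.
0.0898 ± 0.04953 → (0.040, 0.139).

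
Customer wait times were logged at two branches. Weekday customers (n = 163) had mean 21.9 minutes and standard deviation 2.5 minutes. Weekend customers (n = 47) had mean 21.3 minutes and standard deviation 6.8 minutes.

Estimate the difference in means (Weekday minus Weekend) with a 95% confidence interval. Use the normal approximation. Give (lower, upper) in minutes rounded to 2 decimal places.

Per-group SEs: s₁/√n₁ = 2.5/√163 = 0.1958, s₂/√n₂ = 6.8/√47 = 0.9919.
Unpooled SE of the difference: √(0.03833764 + 0.98386561) = 1.0110.
Margin of error = z* · SE = 1.960 × 1.0110 = 1.9816.
x̄₁ − x̄₂ = 21.9 − 21.3 = 0.6000.
CI: 0.6000 ± 1.9816 = (-1.38, 2.58).

(-1.38, 2.58)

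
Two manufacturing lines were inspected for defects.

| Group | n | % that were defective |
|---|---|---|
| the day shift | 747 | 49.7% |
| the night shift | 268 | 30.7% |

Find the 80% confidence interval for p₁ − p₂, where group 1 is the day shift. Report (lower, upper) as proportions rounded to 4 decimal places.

Each SE is √(p̂(1−p̂)/n): √(0.4970·0.5030/747) = 0.01829 and √(0.3070·0.6930/268) = 0.02818.
SE(p̂₁ − p̂₂) = √(SE₁² + SE₂²) = √(0.0003345241 + 0.0007941124) = 0.03360, since the two samples are independent.
At 80% confidence z* = 1.282; margin = 1.282 × 0.03360 = 0.04308.
The difference is 0.4970 − 0.3070 = 0.1900, so the interval is 0.1900 ± 0.04308 = (0.1469, 0.2331).

(0.1469, 0.2331)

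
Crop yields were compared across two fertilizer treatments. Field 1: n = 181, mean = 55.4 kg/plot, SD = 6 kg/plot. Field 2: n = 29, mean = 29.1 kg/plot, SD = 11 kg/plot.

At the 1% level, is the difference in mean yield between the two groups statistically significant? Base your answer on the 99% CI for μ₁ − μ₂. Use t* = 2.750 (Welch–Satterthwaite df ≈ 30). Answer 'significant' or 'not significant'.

SE₁ = s₁/√n₁ = 6/√181 = 0.4460; SE₂ = 11/√29 = 2.0426.
Independent samples, unequal variances: SE_diff = √(SE₁² + SE₂²) = √(0.198916 + 4.17221476) = 2.0907.
t* = 2.750, so margin of error = 2.750 × 2.0907 = 5.7494.
Difference in means = 55.4 − 29.1 = 26.3000.
26.3000 ± 5.7494 → (20.5506, 32.0494).
The interval (20.5506, 32.0494) does not contain 0, so the difference is significant.

significant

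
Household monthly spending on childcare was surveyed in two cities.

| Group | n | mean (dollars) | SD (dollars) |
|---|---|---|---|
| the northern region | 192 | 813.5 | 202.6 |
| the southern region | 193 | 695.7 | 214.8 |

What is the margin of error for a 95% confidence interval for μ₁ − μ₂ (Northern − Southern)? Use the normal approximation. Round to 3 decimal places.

SE₁ = s₁/√n₁ = 202.6/√192 = 14.6214; SE₂ = 214.8/√193 = 15.4616.
Independent samples, unequal variances: SE_diff = √(SE₁² + SE₂²) = √(213.78533796 + 239.06107456) = 21.2802.
z* = 1.960, so margin of error = 1.960 × 21.2802 = 41.7092.

41.709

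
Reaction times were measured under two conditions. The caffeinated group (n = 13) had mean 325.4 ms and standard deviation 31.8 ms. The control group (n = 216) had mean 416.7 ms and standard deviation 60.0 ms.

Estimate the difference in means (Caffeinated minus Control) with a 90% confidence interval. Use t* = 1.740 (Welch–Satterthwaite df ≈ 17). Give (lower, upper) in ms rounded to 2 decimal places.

Per-group SEs: s₁/√n₁ = 31.8/√13 = 8.8197, s₂/√n₂ = 60.0/√216 = 4.0825.
Unpooled SE of the difference: √(77.78710809 + 16.66680625) = 9.7187.
Margin of error = t* · SE = 1.740 × 9.7187 = 16.9105.
x̄₁ − x̄₂ = 325.4 − 416.7 = -91.3000.
CI: -91.3000 ± 16.9105 = (-108.21, -74.39).

(-108.21, -74.39)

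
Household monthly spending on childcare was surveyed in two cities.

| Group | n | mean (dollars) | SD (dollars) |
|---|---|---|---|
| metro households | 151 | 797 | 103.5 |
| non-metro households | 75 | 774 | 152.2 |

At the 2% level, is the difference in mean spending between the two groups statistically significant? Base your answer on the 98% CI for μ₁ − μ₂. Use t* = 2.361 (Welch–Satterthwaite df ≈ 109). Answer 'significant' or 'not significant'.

SE₁ = s₁/√n₁ = 103.5/√151 = 8.4227; SE₂ = 152.2/√75 = 17.5745.
Independent samples, unequal variances: SE_diff = √(SE₁² + SE₂²) = √(70.94187529 + 308.86305025) = 19.4886.
t* = 2.361, so margin of error = 2.361 × 19.4886 = 46.0126.
Difference in means = 797 − 774 = 23.0000.
23.0000 ± 46.0126 → (-23.0126, 69.0126).
The interval (-23.0126, 69.0126) contains 0, so the difference is not significant.

not significant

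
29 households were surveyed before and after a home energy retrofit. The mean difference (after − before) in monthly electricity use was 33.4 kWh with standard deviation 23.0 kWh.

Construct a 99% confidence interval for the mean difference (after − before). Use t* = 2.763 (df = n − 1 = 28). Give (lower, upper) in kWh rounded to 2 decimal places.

(21.60, 45.20)

Paired design: SE = s_d/√n = 23.0/√29 = 4.2710.
t* = 2.763; margin of error = 2.763 × 4.2710 = 11.8008.
33.4 ± 11.8008 → (21.60, 45.20).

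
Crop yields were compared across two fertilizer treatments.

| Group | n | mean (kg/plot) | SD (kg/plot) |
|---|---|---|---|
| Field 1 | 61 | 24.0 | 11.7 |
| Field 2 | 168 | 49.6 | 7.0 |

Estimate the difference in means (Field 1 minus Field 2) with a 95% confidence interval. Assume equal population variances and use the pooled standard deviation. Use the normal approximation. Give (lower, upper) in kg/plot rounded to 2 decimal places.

(-28.09, -23.11)

Pooled variance s_p² = [60·11.7² + 167·7.0²] / (61+168−2) = 72.2308, so s_p = 8.4989.
SE_diff = s_p·√(1/n₁ + 1/n₂) = 8.4989·√(1/61 + 1/168) = 1.2705.
z* = 1.960; margin = 1.960 × 1.2705 = 2.4902.
Difference = 24.0 − 49.6 = -25.6000.
-25.6000 ± 2.4902 → (-28.09, -23.11).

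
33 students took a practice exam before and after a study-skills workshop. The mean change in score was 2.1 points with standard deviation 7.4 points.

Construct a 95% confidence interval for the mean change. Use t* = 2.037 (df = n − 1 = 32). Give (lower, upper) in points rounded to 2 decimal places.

Paired design: SE = s_d/√n = 7.4/√33 = 1.2882.
t* = 2.037; margin of error = 2.037 × 1.2882 = 2.6241.
2.1 ± 2.6241 → (-0.52, 4.72).

(-0.52, 4.72)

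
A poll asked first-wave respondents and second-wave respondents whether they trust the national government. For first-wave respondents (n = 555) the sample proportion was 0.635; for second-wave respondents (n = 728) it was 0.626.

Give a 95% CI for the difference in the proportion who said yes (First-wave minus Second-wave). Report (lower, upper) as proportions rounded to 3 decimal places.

SE₁ = √(p̂₁(1−p̂₁)/n₁) = √(0.6350·0.3650/555) = 0.02044; SE₂ = √(0.6260·0.3740/728) = 0.01793.
Independent samples: SE of the difference = √(SE₁² + SE₂²) = √(0.0004177936 + 0.0003214849) = 0.02719.
z* for 95% confidence is 1.960, so the margin of error is 1.960 × 0.02719 = 0.05329.
Point estimate p̂₁ − p̂₂ = 0.6350 − 0.6260 = 0.0090.
0.0090 ± 0.05329 → (-0.044, 0.062).

(-0.044, 0.062)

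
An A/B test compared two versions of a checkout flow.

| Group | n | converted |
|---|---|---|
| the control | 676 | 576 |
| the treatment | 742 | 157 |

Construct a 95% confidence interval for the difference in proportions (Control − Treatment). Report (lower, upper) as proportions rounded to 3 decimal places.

(0.601, 0.680)

Sample proportions: 576/676 = 0.8521, 157/742 = 0.2116.
Each SE is √(p̂(1−p̂)/n): √(0.8521·0.1479/676) = 0.01365 and √(0.2116·0.7884/742) = 0.01499.
SE(p̂₁ − p̂₂) = √(SE₁² + SE₂²) = √(0.0001863225 + 0.0002247001) = 0.02027, since the two samples are independent.
At 95% confidence z* = 1.960; margin = 1.960 × 0.02027 = 0.03973.
The difference is 0.8521 − 0.2116 = 0.6405, so the interval is 0.6405 ± 0.03973 = (0.601, 0.680).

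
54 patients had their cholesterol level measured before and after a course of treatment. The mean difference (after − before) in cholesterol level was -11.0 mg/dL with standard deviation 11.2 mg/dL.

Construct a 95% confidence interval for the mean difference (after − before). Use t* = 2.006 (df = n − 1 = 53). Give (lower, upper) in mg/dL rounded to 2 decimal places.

(-14.06, -7.94)

Paired design: SE = s_d/√n = 11.2/√54 = 1.5241.
t* = 2.006; margin of error = 2.006 × 1.5241 = 3.0573.
-11.0 ± 3.0573 → (-14.06, -7.94).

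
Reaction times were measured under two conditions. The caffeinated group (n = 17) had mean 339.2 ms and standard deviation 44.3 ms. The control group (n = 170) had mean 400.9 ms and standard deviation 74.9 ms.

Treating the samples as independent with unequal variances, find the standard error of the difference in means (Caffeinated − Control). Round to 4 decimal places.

Per-group SEs: s₁/√n₁ = 44.3/√17 = 10.7443, s₂/√n₂ = 74.9/√170 = 5.7446.
Unpooled SE of the difference: √(115.43998249 + 33.00042916) = 12.1836.

12.1836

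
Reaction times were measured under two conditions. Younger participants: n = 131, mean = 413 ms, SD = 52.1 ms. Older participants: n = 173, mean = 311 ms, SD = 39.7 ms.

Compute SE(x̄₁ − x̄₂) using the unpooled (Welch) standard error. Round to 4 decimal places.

5.4618

Per-group SEs: s₁/√n₁ = 52.1/√131 = 4.5520, s₂/√n₂ = 39.7/√173 = 3.0183.
Unpooled SE of the difference: √(20.720704 + 9.11013489) = 5.4618.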